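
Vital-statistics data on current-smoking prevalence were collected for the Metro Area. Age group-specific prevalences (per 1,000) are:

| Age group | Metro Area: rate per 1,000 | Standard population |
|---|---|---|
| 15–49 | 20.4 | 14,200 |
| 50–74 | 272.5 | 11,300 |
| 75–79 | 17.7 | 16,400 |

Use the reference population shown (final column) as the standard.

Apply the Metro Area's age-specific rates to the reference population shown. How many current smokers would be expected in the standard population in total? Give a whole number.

3659

Expected current smokers = Σ (standard pop × age-specific rate ÷ 1,000)
= 14,200×20.4/1,000 + 11,300×272.5/1,000 + 16,400×17.7/1,000
= 289.68 + 3079.25 + 290.28 = 3659.21.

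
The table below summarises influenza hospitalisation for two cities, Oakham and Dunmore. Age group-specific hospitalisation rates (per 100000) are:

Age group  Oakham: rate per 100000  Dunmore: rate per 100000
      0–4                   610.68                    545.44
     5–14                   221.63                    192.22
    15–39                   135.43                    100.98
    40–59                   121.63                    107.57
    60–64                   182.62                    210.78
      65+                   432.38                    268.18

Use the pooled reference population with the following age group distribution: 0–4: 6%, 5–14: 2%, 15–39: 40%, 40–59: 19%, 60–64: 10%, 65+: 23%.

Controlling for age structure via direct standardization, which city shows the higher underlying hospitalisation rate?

Standard weights: 0.06, 0.02, 0.40, 0.19, 0.10, 0.23.
Oakham: 0.0600×610.68 + 0.0200×221.63 + 0.4000×135.43 + 0.1900×121.63 + 0.1000×182.62 + 0.2300×432.38 = 236.0645 per 100000.
Dunmore: 0.0600×545.44 + 0.0200×192.22 + 0.4000×100.98 + 0.1900×107.57 + 0.1000×210.78 + 0.2300×268.18 = 180.1605 per 100000.

Oakham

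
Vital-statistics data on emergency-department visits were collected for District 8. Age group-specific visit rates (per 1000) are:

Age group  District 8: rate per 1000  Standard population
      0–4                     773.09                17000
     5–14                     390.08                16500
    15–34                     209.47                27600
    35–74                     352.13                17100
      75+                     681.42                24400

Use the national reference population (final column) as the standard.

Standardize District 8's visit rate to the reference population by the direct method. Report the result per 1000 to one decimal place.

Standard total = 102600; weights = 0.1657, 0.1608, 0.2690, 0.1667, 0.2378.
Standardized rate: 0.1657×773.09 + 0.1608×390.08 + 0.2690×209.47 + 0.1667×352.13 + 0.2378×681.42 = 467.9171 per 1000.

467.9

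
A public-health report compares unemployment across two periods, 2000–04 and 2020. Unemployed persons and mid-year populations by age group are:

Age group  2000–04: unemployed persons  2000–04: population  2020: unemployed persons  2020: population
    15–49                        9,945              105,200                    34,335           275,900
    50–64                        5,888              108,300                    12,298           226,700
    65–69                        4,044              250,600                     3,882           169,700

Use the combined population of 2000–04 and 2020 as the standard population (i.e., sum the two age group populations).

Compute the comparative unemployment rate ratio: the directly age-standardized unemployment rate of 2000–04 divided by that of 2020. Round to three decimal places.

0.811

Age-specific rates per 1,000 for 2000–04: 94.534, 54.367, 16.137.
For 2020: 124.447, 54.248, 22.876.
Combined standard total = 1,136,400; weights = 0.3354, 0.2948, 0.3699.
2000–04: 0.3354×94.534 + 0.2948×54.367 + 0.3699×16.137 = 53.6982 per 1,000.
2020: 0.3354×124.447 + 0.2948×54.248 + 0.3699×22.876 = 66.1867 per 1,000.
Ratio = 53.6982 ÷ 66.1867 = 0.81131.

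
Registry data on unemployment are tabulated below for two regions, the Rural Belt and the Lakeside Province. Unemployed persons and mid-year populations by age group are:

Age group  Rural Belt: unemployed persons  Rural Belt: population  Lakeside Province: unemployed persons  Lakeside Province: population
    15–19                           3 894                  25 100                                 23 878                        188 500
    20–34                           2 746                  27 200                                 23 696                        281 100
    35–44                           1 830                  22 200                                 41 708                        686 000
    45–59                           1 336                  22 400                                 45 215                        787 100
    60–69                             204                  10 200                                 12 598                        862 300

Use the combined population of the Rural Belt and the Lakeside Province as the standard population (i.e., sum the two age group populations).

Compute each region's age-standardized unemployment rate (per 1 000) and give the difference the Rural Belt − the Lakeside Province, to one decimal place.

Age-specific rates per 1 000 for the Rural Belt: 155.139, 100.956, 82.432, 59.643, 20.000.
For the Lakeside Province: 126.674, 84.297, 60.799, 57.445, 14.610.
Combined standard total = 2 912 100; weights = 0.0733, 0.1059, 0.2432, 0.2780, 0.2996.
The Rural Belt: 0.0733×155.139 + 0.1059×100.956 + 0.2432×82.432 + 0.2780×59.643 + 0.2996×20.000 = 64.6860 per 1 000.
The Lakeside Province: 0.0733×126.674 + 0.1059×84.297 + 0.2432×60.799 + 0.2780×57.445 + 0.2996×14.610 = 53.3474 per 1 000.
Difference = 64.6860 − 53.3474 = 11.3386.

11.3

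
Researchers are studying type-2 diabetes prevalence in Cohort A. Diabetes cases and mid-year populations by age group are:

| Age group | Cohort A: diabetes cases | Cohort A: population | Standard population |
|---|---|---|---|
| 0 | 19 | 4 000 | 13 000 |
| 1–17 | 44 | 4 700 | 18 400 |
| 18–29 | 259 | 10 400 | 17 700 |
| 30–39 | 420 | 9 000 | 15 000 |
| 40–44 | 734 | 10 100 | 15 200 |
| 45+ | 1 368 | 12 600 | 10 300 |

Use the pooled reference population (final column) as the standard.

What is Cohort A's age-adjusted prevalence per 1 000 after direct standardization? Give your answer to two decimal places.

40.15

Age-specific rates per 1 000 for Cohort A: 4.750, 9.362, 24.904, 46.667, 72.673, 108.571.
Standard total = 89 600; weights = 0.1451, 0.2054, 0.1975, 0.1674, 0.1696, 0.1150.
Standardized rate: 0.1451×4.750 + 0.2054×9.362 + 0.1975×24.904 + 0.1674×46.667 + 0.1696×72.673 + 0.1150×108.571 = 40.1532 per 1 000.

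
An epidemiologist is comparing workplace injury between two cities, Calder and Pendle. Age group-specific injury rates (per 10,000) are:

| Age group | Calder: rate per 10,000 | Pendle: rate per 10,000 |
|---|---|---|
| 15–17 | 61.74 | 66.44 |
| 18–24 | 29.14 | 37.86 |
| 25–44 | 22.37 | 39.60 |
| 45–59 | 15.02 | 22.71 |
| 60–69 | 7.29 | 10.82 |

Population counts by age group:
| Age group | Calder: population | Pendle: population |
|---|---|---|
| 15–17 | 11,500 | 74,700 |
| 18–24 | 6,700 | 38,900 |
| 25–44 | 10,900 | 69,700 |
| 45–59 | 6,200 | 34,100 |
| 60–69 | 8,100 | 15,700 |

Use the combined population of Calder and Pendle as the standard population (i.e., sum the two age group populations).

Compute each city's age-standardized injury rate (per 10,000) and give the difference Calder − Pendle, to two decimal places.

Combined standard total = 276,500; weights = 0.3118, 0.1649, 0.2915, 0.1458, 0.0861.
Calder: 0.3118×61.74 + 0.1649×29.14 + 0.2915×22.37 + 0.1458×15.02 + 0.0861×7.29 = 33.3910 per 10,000.
Pendle: 0.3118×66.44 + 0.1649×37.86 + 0.2915×39.60 + 0.1458×22.71 + 0.0861×10.82 = 42.7415 per 10,000.
Difference = 33.3910 − 42.7415 = -9.3506.

-9.35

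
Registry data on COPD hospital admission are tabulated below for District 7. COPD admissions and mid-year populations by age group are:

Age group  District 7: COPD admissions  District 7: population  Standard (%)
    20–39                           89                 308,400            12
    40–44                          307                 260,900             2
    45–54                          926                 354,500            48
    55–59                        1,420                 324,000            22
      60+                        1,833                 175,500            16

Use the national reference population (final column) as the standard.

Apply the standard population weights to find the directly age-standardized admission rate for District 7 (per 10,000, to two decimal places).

39.47

Age-specific rates per 10,000 for District 7: 2.89, 11.77, 26.12, 43.83, 104.44.
Standard weights: 0.12, 0.02, 0.48, 0.22, 0.16.
Standardized rate: 0.1200×2.89 + 0.0200×11.77 + 0.4800×26.12 + 0.2200×43.83 + 0.1600×104.44 = 39.4730 per 10,000.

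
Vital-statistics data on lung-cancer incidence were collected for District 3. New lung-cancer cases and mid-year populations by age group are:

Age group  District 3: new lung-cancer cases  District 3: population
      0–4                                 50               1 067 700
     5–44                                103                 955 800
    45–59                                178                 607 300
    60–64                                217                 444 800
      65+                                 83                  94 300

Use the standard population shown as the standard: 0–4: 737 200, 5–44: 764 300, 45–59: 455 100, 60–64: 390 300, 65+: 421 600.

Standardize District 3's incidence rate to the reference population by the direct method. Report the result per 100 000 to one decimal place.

Age-specific rates per 100 000 for District 3: 4.68, 10.78, 29.31, 48.79, 88.02.
Standard total = 2 768 500; weights = 0.2663, 0.2761, 0.1644, 0.1410, 0.1523.
Standardized rate: 0.2663×4.68 + 0.2761×10.78 + 0.1644×29.31 + 0.1410×48.79 + 0.1523×88.02 = 29.3216 per 100 000.

29.3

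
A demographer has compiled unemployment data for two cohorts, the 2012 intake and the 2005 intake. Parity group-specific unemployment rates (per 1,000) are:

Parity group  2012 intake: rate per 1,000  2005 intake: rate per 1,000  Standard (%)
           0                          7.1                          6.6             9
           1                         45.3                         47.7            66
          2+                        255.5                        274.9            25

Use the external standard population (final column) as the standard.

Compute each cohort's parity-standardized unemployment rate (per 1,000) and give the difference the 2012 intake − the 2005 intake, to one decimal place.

-6.4

Standard weights: 0.09, 0.66, 0.25.
The 2012 intake: 0.0900×7.1 + 0.6600×45.3 + 0.2500×255.5 = 94.4120 per 1,000.
The 2005 intake: 0.0900×6.6 + 0.6600×47.7 + 0.2500×274.9 = 100.8010 per 1,000.
Difference = 94.4120 − 100.8010 = -6.3890.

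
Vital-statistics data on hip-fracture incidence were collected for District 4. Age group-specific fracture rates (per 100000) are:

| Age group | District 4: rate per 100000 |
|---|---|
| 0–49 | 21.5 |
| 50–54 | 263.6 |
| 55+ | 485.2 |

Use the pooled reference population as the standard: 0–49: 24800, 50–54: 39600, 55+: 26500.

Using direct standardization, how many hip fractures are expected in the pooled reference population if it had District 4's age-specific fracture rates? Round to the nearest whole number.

Expected hip fractures = Σ (standard pop × age-specific rate ÷ 100000)
= 24800×21.5/100000 + 39600×263.6/100000 + 26500×485.2/100000
= 5.33 + 104.39 + 128.58 = 238.30.

238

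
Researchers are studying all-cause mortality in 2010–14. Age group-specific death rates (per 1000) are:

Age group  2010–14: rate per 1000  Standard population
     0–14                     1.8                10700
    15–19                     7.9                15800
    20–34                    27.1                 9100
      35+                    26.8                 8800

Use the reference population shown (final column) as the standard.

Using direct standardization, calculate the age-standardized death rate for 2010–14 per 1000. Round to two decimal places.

14.11

Standard total = 44400; weights = 0.2410, 0.3559, 0.2050, 0.1982.
Standardized rate: 0.2410×1.8 + 0.3559×7.9 + 0.2050×27.1 + 0.1982×26.8 = 14.1110 per 1000.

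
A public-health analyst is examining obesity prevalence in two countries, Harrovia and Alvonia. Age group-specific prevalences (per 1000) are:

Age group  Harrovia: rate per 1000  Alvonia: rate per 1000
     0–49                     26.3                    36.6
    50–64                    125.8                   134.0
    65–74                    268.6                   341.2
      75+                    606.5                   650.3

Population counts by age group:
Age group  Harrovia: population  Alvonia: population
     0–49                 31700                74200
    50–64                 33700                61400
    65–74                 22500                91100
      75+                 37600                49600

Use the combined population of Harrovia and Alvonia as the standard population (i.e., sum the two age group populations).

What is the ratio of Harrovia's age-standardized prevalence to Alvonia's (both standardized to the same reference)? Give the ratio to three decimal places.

0.876

Combined standard total = 401800; weights = 0.2636, 0.2367, 0.2827, 0.2170.
Harrovia: 0.2636×26.3 + 0.2367×125.8 + 0.2827×268.6 + 0.2170×606.5 = 244.2721 per 1000.
Alvonia: 0.2636×36.6 + 0.2367×134.0 + 0.2827×341.2 + 0.2170×650.3 = 278.9592 per 1000.
Ratio = 244.2721 ÷ 278.9592 = 0.87566.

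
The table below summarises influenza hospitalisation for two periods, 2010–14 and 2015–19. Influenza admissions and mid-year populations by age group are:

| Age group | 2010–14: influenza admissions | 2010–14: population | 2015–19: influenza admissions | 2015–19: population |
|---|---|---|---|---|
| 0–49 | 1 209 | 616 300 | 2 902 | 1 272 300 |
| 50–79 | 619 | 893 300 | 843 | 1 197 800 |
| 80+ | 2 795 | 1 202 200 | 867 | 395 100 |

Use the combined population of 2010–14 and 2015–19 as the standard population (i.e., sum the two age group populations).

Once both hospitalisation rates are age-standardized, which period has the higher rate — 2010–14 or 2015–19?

Age-specific rates per 100 000 for 2010–14: 196.17, 69.29, 232.49.
For 2015–19: 228.09, 70.38, 219.44.
Combined standard total = 5 577 000; weights = 0.3386, 0.3750, 0.2864.
2010–14: 0.3386×196.17 + 0.3750×69.29 + 0.2864×232.49 = 159.0003 per 100 000.
2015–19: 0.3386×228.09 + 0.3750×70.38 + 0.2864×219.44 = 166.4785 per 100 000.
The crude rates (170.48 vs 160.97) would put 2010–14 higher, but that reflects its age composition; once standardized to a common age structure, 2015–19 has the higher underlying rate.

2015–19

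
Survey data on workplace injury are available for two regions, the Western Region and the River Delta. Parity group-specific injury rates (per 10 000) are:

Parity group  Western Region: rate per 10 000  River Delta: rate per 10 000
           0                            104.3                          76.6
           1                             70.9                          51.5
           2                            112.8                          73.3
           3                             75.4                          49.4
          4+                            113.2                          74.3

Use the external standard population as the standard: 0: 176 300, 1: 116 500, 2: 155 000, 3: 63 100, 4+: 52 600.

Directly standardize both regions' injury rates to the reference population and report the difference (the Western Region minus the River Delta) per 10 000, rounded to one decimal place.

30.1

Standard total = 563 500; weights = 0.3129, 0.2067, 0.2751, 0.1120, 0.0933.
The Western Region: 0.3129×104.3 + 0.2067×70.9 + 0.2751×112.8 + 0.1120×75.4 + 0.0933×113.2 = 97.3274 per 10 000.
The River Delta: 0.3129×76.6 + 0.2067×51.5 + 0.2751×73.3 + 0.1120×49.4 + 0.0933×74.3 = 67.2425 per 10 000.
Difference = 97.3274 − 67.2425 = 30.0849.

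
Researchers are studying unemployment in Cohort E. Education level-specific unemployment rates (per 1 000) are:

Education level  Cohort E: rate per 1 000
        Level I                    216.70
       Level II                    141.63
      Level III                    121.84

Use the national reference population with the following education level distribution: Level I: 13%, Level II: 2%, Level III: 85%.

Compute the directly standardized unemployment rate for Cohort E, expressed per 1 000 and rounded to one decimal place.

Standard weights: 0.13, 0.02, 0.85.
Standardized rate: 0.1300×216.70 + 0.0200×141.63 + 0.8500×121.84 = 134.5676 per 1 000.

134.6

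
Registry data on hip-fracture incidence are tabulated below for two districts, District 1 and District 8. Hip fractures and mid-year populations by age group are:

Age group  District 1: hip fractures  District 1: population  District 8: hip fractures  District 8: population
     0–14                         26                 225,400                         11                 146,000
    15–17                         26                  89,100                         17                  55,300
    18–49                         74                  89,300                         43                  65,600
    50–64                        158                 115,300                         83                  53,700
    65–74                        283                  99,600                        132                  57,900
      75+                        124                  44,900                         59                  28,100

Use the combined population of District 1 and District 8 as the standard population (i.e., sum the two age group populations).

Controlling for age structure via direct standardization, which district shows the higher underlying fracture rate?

District 1

Age-specific rates per 100,000 for District 1: 11.54, 29.18, 82.87, 137.03, 284.14, 276.17.
For District 8: 7.53, 30.74, 65.55, 154.56, 227.98, 209.96.
Combined standard total = 1,070,200; weights = 0.3470, 0.1349, 0.1447, 0.1579, 0.1472, 0.0682.
District 1: 0.3470×11.54 + 0.1349×29.18 + 0.1447×82.87 + 0.1579×137.03 + 0.1472×284.14 + 0.0682×276.17 = 102.2280 per 100,000.
District 8: 0.3470×7.53 + 0.1349×30.74 + 0.1447×65.55 + 0.1579×154.56 + 0.1472×227.98 + 0.0682×209.96 = 88.5311 per 100,000.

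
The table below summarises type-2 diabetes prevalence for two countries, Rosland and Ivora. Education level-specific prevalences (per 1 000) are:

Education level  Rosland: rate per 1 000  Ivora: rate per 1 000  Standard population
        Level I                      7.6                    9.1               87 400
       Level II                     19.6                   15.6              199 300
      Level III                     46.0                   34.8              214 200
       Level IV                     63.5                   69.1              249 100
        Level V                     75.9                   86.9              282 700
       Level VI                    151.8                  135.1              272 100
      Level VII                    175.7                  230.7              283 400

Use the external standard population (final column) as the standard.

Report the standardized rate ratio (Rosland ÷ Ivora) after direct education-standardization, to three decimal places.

0.920

Standard total = 1 588 200; weights = 0.0550, 0.1255, 0.1349, 0.1568, 0.1780, 0.1713, 0.1784.
Rosland: 0.0550×7.6 + 0.1255×19.6 + 0.1349×46.0 + 0.1568×63.5 + 0.1780×75.9 + 0.1713×151.8 + 0.1784×175.7 = 89.9110 per 1 000.
Ivora: 0.0550×9.1 + 0.1255×15.6 + 0.1349×34.8 + 0.1568×69.1 + 0.1780×86.9 + 0.1713×135.1 + 0.1784×230.7 = 97.7705 per 1 000.
Ratio = 89.9110 ÷ 97.7705 = 0.91961.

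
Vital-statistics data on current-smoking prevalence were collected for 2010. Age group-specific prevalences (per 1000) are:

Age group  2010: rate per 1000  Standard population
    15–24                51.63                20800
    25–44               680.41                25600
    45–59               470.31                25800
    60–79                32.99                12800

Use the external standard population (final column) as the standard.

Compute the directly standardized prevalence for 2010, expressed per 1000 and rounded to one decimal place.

Standard total = 85000; weights = 0.2447, 0.3012, 0.3035, 0.1506.
Standardized rate: 0.2447×51.63 + 0.3012×680.41 + 0.3035×470.31 + 0.1506×32.99 = 365.2785 per 1000.

365.3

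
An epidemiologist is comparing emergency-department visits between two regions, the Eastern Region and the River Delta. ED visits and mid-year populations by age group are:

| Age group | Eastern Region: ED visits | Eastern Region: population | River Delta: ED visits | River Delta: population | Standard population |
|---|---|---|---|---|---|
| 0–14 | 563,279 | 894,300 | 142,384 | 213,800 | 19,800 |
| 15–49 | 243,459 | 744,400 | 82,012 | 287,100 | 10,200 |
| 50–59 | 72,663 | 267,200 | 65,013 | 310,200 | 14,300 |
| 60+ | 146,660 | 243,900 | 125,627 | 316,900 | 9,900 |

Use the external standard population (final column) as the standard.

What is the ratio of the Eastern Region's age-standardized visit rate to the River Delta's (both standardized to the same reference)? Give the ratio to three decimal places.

1.114

Age-specific rates per 1,000 for the Eastern Region: 629.855, 327.054, 271.942, 601.312.
For the River Delta: 665.968, 285.657, 209.584, 396.425.
Standard total = 54,200; weights = 0.3653, 0.1882, 0.2638, 0.1827.
The Eastern Region: 0.3653×629.855 + 0.1882×327.054 + 0.2638×271.942 + 0.1827×601.312 = 473.2258 per 1,000.
The River Delta: 0.3653×665.968 + 0.1882×285.657 + 0.2638×209.584 + 0.1827×396.425 = 424.7514 per 1,000.
Ratio = 473.2258 ÷ 424.7514 = 1.11412.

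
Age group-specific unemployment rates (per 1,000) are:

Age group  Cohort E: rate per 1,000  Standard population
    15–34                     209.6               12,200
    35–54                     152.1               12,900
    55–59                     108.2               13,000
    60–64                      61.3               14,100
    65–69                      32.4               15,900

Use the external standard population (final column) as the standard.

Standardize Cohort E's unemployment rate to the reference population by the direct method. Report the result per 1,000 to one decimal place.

107.3

Standard total = 68,100; weights = 0.1791, 0.1894, 0.1909, 0.2070, 0.2335.
Standardized rate: 0.1791×209.6 + 0.1894×152.1 + 0.1909×108.2 + 0.2070×61.3 + 0.2335×32.4 = 107.2731 per 1,000.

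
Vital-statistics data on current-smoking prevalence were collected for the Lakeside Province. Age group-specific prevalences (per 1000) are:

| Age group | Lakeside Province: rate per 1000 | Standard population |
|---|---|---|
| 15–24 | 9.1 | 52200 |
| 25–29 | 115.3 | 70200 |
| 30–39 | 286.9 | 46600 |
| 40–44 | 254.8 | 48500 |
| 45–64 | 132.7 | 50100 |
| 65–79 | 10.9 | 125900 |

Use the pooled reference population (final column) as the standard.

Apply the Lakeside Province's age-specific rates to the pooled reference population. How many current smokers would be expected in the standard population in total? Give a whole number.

Expected current smokers = Σ (standard pop × age-specific rate ÷ 1000)
= 52200×9.1/1000 + 70200×115.3/1000 + 46600×286.9/1000 + 48500×254.8/1000 + 50100×132.7/1000 + 125900×10.9/1000
= 475.02 + 8094.06 + 13369.54 + 12357.80 + 6648.27 + 1372.31 = 42317.00.

42317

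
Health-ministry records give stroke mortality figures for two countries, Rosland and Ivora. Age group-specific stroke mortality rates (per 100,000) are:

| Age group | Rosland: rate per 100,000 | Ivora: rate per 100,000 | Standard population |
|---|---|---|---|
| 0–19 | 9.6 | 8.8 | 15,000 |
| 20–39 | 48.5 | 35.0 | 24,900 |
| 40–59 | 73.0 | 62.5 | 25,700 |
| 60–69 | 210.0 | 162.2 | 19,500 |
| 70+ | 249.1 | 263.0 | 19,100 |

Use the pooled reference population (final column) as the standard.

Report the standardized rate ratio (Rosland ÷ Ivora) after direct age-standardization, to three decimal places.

1.119

Standard total = 104,200; weights = 0.1440, 0.2390, 0.2466, 0.1871, 0.1833.
Rosland: 0.1440×9.6 + 0.2390×48.5 + 0.2466×73.0 + 0.1871×210.0 + 0.1833×249.1 = 115.9363 per 100,000.
Ivora: 0.1440×8.8 + 0.2390×35.0 + 0.2466×62.5 + 0.1871×162.2 + 0.1833×263.0 = 103.6080 per 100,000.
Ratio = 115.9363 ÷ 103.6080 = 1.11899.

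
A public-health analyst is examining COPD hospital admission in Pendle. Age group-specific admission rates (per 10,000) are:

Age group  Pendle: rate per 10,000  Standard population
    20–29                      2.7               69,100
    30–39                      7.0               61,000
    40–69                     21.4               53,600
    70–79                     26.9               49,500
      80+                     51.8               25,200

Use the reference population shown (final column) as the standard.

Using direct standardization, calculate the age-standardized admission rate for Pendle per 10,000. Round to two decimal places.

17.02

Standard total = 258,400; weights = 0.2674, 0.2361, 0.2074, 0.1916, 0.0975.
Standardized rate: 0.2674×2.7 + 0.2361×7.0 + 0.2074×21.4 + 0.1916×26.9 + 0.0975×51.8 = 17.0183 per 10,000.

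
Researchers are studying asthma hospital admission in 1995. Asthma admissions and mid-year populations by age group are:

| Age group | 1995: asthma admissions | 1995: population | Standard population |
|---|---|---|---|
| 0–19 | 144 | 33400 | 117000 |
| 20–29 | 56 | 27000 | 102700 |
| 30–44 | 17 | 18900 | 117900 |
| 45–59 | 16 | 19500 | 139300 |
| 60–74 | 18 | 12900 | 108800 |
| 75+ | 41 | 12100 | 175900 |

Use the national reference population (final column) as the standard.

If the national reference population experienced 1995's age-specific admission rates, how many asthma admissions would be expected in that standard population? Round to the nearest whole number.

1686

Age-specific rates per 10000 for 1995: 43.11, 20.74, 8.99, 8.21, 13.95, 33.88.
Expected asthma admissions = Σ (standard pop × age-specific rate ÷ 10000)
= 117000×43.11/10000 + 102700×20.74/10000 + 117900×8.99/10000 + 139300×8.21/10000 + 108800×13.95/10000 + 175900×33.88/10000
= 504.43 + 213.01 + 106.05 + 114.30 + 151.81 + 596.02 = 1685.62.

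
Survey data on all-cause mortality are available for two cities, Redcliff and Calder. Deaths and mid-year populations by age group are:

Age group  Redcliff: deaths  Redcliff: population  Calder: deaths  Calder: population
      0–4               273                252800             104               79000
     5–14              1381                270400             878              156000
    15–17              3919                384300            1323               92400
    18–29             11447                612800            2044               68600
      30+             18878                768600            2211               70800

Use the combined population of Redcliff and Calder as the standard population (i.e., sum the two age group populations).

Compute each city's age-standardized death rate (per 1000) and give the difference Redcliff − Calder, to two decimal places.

Age-specific rates per 1000 for Redcliff: 1.080, 5.107, 10.198, 18.680, 24.562.
For Calder: 1.316, 5.628, 14.318, 29.796, 31.229.
Combined standard total = 2755700; weights = 0.1204, 0.1547, 0.1730, 0.2473, 0.3046.
Redcliff: 0.1204×1.080 + 0.1547×5.107 + 0.1730×10.198 + 0.2473×18.680 + 0.3046×24.562 = 14.7849 per 1000.
Calder: 0.1204×1.316 + 0.1547×5.628 + 0.1730×14.318 + 0.2473×29.796 + 0.3046×31.229 = 20.3863 per 1000.
Difference = 14.7849 − 20.3863 = -5.6014.

-5.60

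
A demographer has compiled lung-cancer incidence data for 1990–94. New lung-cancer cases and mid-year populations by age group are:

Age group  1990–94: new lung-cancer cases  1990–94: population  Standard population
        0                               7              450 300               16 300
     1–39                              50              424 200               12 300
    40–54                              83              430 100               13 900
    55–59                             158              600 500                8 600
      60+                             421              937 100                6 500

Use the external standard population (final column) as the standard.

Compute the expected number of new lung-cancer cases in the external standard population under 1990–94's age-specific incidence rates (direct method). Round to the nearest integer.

Age-specific rates per 100 000 for 1990–94: 1.55, 11.79, 19.30, 26.31, 44.93.
Expected new lung-cancer cases = Σ (standard pop × age-specific rate ÷ 100 000)
= 16 300×1.55/100 000 + 12 300×11.79/100 000 + 13 900×19.30/100 000 + 8 600×26.31/100 000 + 6 500×44.93/100 000
= 0.25 + 1.45 + 2.68 + 2.26 + 2.92 = 9.57.

10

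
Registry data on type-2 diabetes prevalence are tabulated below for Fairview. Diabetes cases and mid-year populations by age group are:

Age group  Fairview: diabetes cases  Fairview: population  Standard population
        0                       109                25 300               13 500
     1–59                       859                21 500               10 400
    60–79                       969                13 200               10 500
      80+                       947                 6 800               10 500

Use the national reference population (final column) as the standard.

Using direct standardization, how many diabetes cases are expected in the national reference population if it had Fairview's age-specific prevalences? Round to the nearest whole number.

2707

Age-specific rates per 1 000 for Fairview: 4.308, 39.953, 73.409, 139.265.
Expected diabetes cases = Σ (standard pop × age-specific rate ÷ 1 000)
= 13 500×4.308/1 000 + 10 400×39.953/1 000 + 10 500×73.409/1 000 + 10 500×139.265/1 000
= 58.16 + 415.52 + 770.80 + 1462.28 = 2706.75.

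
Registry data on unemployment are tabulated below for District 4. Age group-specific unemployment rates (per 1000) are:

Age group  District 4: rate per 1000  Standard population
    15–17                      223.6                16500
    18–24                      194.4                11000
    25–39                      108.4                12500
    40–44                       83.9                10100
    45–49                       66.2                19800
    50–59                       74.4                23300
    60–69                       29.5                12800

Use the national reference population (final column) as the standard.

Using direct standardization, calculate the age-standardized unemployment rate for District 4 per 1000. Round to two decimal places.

108.04

Standard total = 106000; weights = 0.1557, 0.1038, 0.1179, 0.0953, 0.1868, 0.2198, 0.1208.
Standardized rate: 0.1557×223.6 + 0.1038×194.4 + 0.1179×108.4 + 0.0953×83.9 + 0.1868×66.2 + 0.2198×74.4 + 0.1208×29.5 = 108.0384 per 1000.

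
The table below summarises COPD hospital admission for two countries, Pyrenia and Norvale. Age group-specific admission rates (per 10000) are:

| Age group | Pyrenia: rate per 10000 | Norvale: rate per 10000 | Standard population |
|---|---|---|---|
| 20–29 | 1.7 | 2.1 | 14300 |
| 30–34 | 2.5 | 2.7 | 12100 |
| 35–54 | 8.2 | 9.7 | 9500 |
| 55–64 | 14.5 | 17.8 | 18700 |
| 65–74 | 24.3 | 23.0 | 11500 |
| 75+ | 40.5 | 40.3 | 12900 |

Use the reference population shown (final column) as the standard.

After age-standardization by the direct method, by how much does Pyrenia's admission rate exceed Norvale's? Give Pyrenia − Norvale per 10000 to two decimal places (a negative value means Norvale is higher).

Standard total = 79000; weights = 0.1810, 0.1532, 0.1203, 0.2367, 0.1456, 0.1633.
Pyrenia: 0.1810×1.7 + 0.1532×2.5 + 0.1203×8.2 + 0.2367×14.5 + 0.1456×24.3 + 0.1633×40.5 = 15.2596 per 10000.
Norvale: 0.1810×2.1 + 0.1532×2.7 + 0.1203×9.7 + 0.2367×17.8 + 0.1456×23.0 + 0.1633×40.3 = 16.1023 per 10000.
Difference = 15.2596 − 16.1023 = -0.8427.

-0.84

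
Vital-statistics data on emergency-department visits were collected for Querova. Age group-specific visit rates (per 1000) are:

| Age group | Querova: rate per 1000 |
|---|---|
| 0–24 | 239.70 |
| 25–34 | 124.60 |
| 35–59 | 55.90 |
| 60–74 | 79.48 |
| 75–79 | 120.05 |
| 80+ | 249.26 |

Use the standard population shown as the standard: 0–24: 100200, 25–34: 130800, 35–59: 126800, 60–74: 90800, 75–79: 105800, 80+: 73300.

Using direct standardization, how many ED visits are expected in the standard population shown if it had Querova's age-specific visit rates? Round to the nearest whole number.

85593

Expected ED visits = Σ (standard pop × age-specific rate ÷ 1000)
= 100200×239.70/1000 + 130800×124.60/1000 + 126800×55.90/1000 + 90800×79.48/1000 + 105800×120.05/1000 + 73300×249.26/1000
= 24017.94 + 16297.68 + 7088.12 + 7216.78 + 12701.29 + 18270.76 = 85592.57.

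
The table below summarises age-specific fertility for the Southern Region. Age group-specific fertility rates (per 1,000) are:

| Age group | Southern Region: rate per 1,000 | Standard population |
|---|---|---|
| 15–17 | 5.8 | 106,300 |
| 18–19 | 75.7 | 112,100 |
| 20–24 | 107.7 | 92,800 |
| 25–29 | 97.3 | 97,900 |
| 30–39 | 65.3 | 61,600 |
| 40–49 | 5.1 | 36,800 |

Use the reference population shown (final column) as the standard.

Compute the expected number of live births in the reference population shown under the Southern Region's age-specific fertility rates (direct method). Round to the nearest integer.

32833

Expected live births = Σ (standard pop × age-specific rate ÷ 1,000)
= 106,300×5.8/1,000 + 112,100×75.7/1,000 + 92,800×107.7/1,000 + 97,900×97.3/1,000 + 61,600×65.3/1,000 + 36,800×5.1/1,000
= 616.54 + 8485.97 + 9994.56 + 9525.67 + 4022.48 + 187.68 = 32832.90.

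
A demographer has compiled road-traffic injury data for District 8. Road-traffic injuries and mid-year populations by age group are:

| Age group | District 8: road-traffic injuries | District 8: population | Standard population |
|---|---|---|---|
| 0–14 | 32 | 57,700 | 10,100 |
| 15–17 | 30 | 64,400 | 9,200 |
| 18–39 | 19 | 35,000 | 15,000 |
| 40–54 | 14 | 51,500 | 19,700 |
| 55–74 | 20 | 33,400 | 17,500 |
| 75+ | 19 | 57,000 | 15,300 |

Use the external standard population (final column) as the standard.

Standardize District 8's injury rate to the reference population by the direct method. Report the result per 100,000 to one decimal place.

Age-specific rates per 100,000 for District 8: 55.46, 46.58, 54.29, 27.18, 59.88, 33.33.
Standard total = 86,800; weights = 0.1164, 0.1060, 0.1728, 0.2270, 0.2016, 0.1763.
Standardized rate: 0.1164×55.46 + 0.1060×46.58 + 0.1728×54.29 + 0.2270×27.18 + 0.2016×59.88 + 0.1763×33.33 = 44.8898 per 100,000.

44.9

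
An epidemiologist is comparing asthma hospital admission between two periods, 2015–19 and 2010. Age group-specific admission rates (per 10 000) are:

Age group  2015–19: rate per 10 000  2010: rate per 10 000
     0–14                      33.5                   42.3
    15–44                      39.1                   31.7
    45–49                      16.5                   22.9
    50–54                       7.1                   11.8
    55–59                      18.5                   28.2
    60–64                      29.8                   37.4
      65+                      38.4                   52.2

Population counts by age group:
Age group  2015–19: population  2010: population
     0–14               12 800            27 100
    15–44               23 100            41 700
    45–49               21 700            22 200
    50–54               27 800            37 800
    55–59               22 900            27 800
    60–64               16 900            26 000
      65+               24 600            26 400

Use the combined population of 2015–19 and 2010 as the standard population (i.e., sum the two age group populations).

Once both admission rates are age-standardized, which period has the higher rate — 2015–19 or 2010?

2010

Combined standard total = 358 800; weights = 0.1112, 0.1806, 0.1224, 0.1828, 0.1413, 0.1196, 0.1421.
2015–19: 0.1112×33.5 + 0.1806×39.1 + 0.1224×16.5 + 0.1828×7.1 + 0.1413×18.5 + 0.1196×29.8 + 0.1421×38.4 = 25.7392 per 10 000.
2010: 0.1112×42.3 + 0.1806×31.7 + 0.1224×22.9 + 0.1828×11.8 + 0.1413×28.2 + 0.1196×37.4 + 0.1421×52.2 = 31.2645 per 10 000.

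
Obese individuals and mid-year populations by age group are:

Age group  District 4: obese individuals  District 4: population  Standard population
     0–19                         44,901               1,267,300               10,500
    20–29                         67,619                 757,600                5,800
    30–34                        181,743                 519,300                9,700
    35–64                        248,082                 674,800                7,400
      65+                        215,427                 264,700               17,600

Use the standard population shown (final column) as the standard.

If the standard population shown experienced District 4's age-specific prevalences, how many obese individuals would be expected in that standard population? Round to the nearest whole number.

21329

Age-specific rates per 1,000 for District 4: 35.430, 89.254, 349.977, 367.638, 813.853.
Expected obese individuals = Σ (standard pop × age-specific rate ÷ 1,000)
= 10,500×35.430/1,000 + 5,800×89.254/1,000 + 9,700×349.977/1,000 + 7,400×367.638/1,000 + 17,600×813.853/1,000
= 372.02 + 517.67 + 3394.78 + 2720.52 + 14323.82 = 21328.81.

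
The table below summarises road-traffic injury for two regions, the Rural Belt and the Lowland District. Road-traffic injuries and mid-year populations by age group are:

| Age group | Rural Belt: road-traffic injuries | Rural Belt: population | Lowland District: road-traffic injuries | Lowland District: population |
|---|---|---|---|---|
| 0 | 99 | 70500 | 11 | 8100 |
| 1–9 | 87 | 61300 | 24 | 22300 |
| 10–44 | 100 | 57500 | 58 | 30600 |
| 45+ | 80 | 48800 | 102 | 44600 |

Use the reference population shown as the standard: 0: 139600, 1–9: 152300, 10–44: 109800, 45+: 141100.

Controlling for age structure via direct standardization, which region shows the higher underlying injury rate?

Lowland District

Age-specific rates per 100000 for the Rural Belt: 140.43, 141.92, 173.91, 163.93.
For the Lowland District: 135.80, 107.62, 189.54, 228.70.
Standard total = 542800; weights = 0.2572, 0.2806, 0.2023, 0.2599.
The Rural Belt: 0.2572×140.43 + 0.2806×141.92 + 0.2023×173.91 + 0.2599×163.93 = 153.7313 per 100000.
The Lowland District: 0.2572×135.80 + 0.2806×107.62 + 0.2023×189.54 + 0.2599×228.70 = 162.9151 per 100000.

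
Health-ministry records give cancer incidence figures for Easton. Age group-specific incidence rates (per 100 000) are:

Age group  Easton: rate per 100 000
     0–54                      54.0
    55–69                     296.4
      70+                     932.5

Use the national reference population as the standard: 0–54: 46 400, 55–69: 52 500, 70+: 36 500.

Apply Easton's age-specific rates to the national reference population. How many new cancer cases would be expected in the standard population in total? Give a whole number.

Expected new cancer cases = Σ (standard pop × age-specific rate ÷ 100 000)
= 46 400×54.0/100 000 + 52 500×296.4/100 000 + 36 500×932.5/100 000
= 25.06 + 155.61 + 340.36 = 521.03.

521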